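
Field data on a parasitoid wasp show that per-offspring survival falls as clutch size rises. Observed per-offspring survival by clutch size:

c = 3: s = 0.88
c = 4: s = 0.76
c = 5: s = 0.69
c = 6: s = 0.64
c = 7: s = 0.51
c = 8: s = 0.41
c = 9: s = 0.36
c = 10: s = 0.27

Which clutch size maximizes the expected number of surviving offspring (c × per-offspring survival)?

Expected surviving offspring = c × s(c):
  c=3: 3 × 0.88 = 2.640
  c=4: 4 × 0.76 = 3.040
  c=5: 5 × 0.69 = 3.450
  c=6: 6 × 0.64 = 3.840
  c=7: 7 × 0.51 = 3.570
  c=8: 8 × 0.41 = 3.280
  c=9: 9 × 0.36 = 3.240
  c=10: 10 × 0.27 = 2.700
Maximum at c = 6 (3.840 surviving offspring).

6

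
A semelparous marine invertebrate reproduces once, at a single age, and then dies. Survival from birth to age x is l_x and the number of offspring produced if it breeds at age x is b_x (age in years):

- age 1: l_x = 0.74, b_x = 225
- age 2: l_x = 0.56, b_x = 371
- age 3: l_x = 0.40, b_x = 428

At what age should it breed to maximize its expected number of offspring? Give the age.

2

Expected offspring if breeding at age x = l_x × b_x:
  age 1: 0.74 × 225 = 166.500
  age 2: 0.56 × 371 = 207.760
  age 3: 0.40 × 428 = 171.200
Maximum at age 2 (207.760).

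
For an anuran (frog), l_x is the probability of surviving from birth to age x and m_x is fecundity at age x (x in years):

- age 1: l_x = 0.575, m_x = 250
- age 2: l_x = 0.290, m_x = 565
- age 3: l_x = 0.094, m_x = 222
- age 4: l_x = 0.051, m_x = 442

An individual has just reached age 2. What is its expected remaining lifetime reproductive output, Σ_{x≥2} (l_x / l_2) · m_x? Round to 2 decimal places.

l_2 = 0.290. Conditional survival from age 2 to x is l_x / l_2.
  x=2: (0.290/0.290) × 565 = 565.0000
  x=3: (0.094/0.290) × 222 = 71.9586
  x=4: (0.051/0.290) × 442 = 77.7310
Sum = 565.0000 + 71.9586 + 77.7310 = 714.6897

714.69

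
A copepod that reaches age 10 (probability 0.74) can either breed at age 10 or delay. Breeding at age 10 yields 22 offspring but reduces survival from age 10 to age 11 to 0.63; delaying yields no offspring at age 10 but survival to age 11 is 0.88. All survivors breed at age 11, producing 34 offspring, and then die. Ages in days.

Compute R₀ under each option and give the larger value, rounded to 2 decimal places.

breed at age 10: R₀ = 0.74 × (22 + 0.63 × 34) = 0.74 × 43.4200 = 32.1308
delay to age 11: R₀ = 0.74 × (0.88 × 34) = 0.74 × 29.9200 = 22.1408
Higher: breed at age 10 (32.1308).

32.13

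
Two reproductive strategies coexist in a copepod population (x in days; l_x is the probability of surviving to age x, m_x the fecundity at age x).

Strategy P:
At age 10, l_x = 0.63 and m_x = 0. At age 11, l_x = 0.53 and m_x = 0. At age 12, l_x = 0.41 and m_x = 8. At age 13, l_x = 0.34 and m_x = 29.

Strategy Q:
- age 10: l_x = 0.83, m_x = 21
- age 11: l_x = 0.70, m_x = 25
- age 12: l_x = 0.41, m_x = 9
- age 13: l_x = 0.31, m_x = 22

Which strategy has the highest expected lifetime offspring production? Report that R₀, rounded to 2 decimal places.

45.44

Strategy P: R₀ = 0.63×0 + 0.53×0 + 0.41×8 + 0.34×29 = 13.1400
Strategy Q: R₀ = 0.83×21 + 0.70×25 + 0.41×9 + 0.31×22 = 45.4400
Highest R₀: strategy Q with 45.4400.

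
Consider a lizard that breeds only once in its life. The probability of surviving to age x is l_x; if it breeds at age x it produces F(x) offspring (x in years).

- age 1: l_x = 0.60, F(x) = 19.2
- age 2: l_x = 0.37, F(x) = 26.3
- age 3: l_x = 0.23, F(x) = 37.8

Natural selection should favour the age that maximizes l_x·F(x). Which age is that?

Expected offspring if breeding at age x = l_x × F(x):
  age 1: 0.60 × 19.2 = 11.520
  age 2: 0.37 × 26.3 = 9.731
  age 3: 0.23 × 37.8 = 8.694
Maximum at age 1 (11.520).

1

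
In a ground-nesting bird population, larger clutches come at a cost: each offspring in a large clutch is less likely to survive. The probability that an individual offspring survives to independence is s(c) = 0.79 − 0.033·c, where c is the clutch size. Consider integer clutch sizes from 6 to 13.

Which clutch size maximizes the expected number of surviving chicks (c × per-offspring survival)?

12

Expected surviving chicks = c × s(c):
  c=6: 6 × 0.592 = 3.552
  c=7: 7 × 0.559 = 3.913
  c=8: 8 × 0.526 = 4.208
  c=9: 9 × 0.493 = 4.437
  c=10: 10 × 0.460 = 4.600
  c=11: 11 × 0.427 = 4.697
  c=12: 12 × 0.394 = 4.728
  c=13: 13 × 0.361 = 4.693
Maximum at c = 12 (4.728 surviving chicks).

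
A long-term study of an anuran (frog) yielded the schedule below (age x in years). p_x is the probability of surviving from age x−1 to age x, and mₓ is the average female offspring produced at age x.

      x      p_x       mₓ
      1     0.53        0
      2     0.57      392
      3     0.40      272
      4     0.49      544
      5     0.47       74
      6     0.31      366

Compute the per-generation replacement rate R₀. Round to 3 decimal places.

188.720

Survivorship from birth: l_x = p_1·p_2·…·p_x.
  l_1 = 0.53000
  l_2 = 0.30210
  l_3 = 0.12084
  l_4 = 0.05921
  l_5 = 0.02783
  l_6 = 0.00863
R₀ = Σ l_x mₓ:
  age 1: 0.53000 × 0 = 0.0000
  age 2: 0.30210 × 392 = 118.4232
  age 3: 0.12084 × 272 = 32.8685
  age 4: 0.05921 × 544 = 32.2102
  age 5: 0.02783 × 74 = 2.0594
  age 6: 0.00863 × 366 = 3.1586
R₀ = 0.0000 + 118.4232 + 32.8685 + 32.2102 + 2.0594 + 3.1586 = 188.7199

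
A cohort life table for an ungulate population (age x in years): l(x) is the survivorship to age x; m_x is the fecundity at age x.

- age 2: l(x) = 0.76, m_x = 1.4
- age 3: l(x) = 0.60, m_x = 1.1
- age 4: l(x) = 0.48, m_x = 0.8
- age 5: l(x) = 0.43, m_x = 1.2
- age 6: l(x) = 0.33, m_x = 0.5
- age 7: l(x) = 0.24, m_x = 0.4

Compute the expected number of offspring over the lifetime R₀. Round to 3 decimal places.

R₀ = Σ l(x) m_x:
  age 2: 0.76 × 1.4 = 1.0640
  age 3: 0.60 × 1.1 = 0.6600
  age 4: 0.48 × 0.8 = 0.3840
  age 5: 0.43 × 1.2 = 0.5160
  age 6: 0.33 × 0.5 = 0.1650
  age 7: 0.24 × 0.4 = 0.0960
R₀ = 1.0640 + 0.6600 + 0.3840 + 0.5160 + 0.1650 + 0.0960 = 2.8850

2.885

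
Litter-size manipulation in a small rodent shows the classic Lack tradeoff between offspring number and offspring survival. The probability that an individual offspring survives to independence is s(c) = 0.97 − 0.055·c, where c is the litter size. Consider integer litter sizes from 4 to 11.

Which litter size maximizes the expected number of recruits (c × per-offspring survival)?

Expected recruits = c × s(c):
  c=4: 4 × 0.750 = 3.000
  c=5: 5 × 0.695 = 3.475
  c=6: 6 × 0.640 = 3.840
  c=7: 7 × 0.585 = 4.095
  c=8: 8 × 0.530 = 4.240
  c=9: 9 × 0.475 = 4.275
  c=10: 10 × 0.420 = 4.200
  c=11: 11 × 0.365 = 4.015
Maximum at c = 9 (4.275 recruits).

9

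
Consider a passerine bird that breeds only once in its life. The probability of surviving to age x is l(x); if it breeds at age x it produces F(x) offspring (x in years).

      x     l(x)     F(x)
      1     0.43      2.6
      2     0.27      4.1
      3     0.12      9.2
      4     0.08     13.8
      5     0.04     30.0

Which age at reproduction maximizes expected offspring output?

5

Expected offspring if breeding at age x = l(x) × F(x):
  age 1: 0.43 × 2.6 = 1.118
  age 2: 0.27 × 4.1 = 1.107
  age 3: 0.12 × 9.2 = 1.104
  age 4: 0.08 × 13.8 = 1.104
  age 5: 0.04 × 30.0 = 1.200
Maximum at age 5 (1.200).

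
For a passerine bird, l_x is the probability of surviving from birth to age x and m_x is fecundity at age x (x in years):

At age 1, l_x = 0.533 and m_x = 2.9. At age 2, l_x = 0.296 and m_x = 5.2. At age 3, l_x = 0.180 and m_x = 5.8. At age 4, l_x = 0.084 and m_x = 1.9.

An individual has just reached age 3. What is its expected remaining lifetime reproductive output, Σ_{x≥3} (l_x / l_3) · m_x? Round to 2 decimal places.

6.69

l_3 = 0.180. Conditional survival from age 3 to x is l_x / l_3.
  x=3: (0.180/0.180) × 5.8 = 5.8000
  x=4: (0.084/0.180) × 1.9 = 0.8867
Sum = 5.8000 + 0.8867 = 6.6867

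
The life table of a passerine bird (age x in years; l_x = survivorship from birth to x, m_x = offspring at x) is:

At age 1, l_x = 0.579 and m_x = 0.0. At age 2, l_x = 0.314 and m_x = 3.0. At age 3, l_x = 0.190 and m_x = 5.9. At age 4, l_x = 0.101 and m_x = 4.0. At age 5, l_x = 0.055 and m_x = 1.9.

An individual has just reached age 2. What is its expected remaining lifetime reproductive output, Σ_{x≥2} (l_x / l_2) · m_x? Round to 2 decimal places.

8.19

l_2 = 0.314. Conditional survival from age 2 to x is l_x / l_2.
  x=2: (0.314/0.314) × 3.0 = 3.0000
  x=3: (0.190/0.314) × 5.9 = 3.5701
  x=4: (0.101/0.314) × 4.0 = 1.2866
  x=5: (0.055/0.314) × 1.9 = 0.3328
Sum = 3.0000 + 3.5701 + 1.2866 + 0.3328 = 8.1895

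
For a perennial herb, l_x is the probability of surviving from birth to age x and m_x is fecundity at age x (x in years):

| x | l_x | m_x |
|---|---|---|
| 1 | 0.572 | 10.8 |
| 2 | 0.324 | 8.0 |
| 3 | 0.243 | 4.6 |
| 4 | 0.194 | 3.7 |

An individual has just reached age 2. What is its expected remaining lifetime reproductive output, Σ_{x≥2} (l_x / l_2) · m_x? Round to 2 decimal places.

13.67

l_2 = 0.324. Conditional survival from age 2 to x is l_x / l_2.
  x=2: (0.324/0.324) × 8.0 = 8.0000
  x=3: (0.243/0.324) × 4.6 = 3.4500
  x=4: (0.194/0.324) × 3.7 = 2.2154
Sum = 8.0000 + 3.4500 + 2.2154 = 13.6654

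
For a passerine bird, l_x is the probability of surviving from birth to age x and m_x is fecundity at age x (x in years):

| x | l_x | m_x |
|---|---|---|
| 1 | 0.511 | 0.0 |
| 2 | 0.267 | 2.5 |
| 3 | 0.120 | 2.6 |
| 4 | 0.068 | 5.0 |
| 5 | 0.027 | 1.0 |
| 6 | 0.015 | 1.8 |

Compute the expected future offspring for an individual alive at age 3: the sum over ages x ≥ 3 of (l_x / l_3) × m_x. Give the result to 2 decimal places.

l_3 = 0.120. Conditional survival from age 3 to x is l_x / l_3.
  x=3: (0.120/0.120) × 2.6 = 2.6000
  x=4: (0.068/0.120) × 5.0 = 2.8333
  x=5: (0.027/0.120) × 1.0 = 0.2250
  x=6: (0.015/0.120) × 1.8 = 0.2250
Sum = 2.6000 + 2.8333 + 0.2250 + 0.2250 = 5.8833

5.88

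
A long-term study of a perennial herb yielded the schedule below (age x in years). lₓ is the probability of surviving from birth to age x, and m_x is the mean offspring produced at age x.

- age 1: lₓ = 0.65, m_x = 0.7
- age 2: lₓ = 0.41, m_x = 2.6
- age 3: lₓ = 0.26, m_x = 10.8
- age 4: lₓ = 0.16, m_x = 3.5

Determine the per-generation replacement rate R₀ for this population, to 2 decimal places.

R₀ = Σ lₓ m_x:
  age 1: 0.65 × 0.7 = 0.4550
  age 2: 0.41 × 2.6 = 1.0660
  age 3: 0.26 × 10.8 = 2.8080
  age 4: 0.16 × 3.5 = 0.5600
R₀ = 0.4550 + 1.0660 + 2.8080 + 0.5600 = 4.8890

4.89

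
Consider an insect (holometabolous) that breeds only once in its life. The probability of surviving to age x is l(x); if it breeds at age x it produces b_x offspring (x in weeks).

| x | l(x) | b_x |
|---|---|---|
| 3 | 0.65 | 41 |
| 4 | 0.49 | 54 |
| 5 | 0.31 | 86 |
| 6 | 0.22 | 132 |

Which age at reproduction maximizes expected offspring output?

Expected offspring if breeding at age x = l(x) × b_x:
  age 3: 0.65 × 41 = 26.650
  age 4: 0.49 × 54 = 26.460
  age 5: 0.31 × 86 = 26.660
  age 6: 0.22 × 132 = 29.040
Maximum at age 6 (29.040).

6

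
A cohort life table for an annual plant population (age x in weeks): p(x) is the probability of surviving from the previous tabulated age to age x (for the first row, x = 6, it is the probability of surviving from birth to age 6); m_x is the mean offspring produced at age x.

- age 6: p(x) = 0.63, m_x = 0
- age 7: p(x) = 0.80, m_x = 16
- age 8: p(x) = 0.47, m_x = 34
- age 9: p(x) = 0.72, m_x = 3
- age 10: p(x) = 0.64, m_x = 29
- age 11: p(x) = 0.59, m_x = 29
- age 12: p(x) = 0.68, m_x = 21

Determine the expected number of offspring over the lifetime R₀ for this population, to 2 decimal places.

Survivorship from birth: l_x = p_6·p_7·…·p_x.
  l_6 = 0.63000
  l_7 = 0.50400
  l_8 = 0.23688
  l_9 = 0.17055
  l_10 = 0.10915
  l_11 = 0.06440
  l_12 = 0.04379
R₀ = Σ l_x m_x:
  age 6: 0.63000 × 0 = 0.0000
  age 7: 0.50400 × 16 = 8.0640
  age 8: 0.23688 × 34 = 8.0539
  age 9: 0.17055 × 3 = 0.5117
  age 10: 0.10915 × 29 = 3.1654
  age 11: 0.06440 × 29 = 1.8676
  age 12: 0.04379 × 21 = 0.9196
R₀ = 0.0000 + 8.0640 + 8.0539 + 0.5117 + 3.1654 + 1.8676 + 0.9196 = 22.5821

22.58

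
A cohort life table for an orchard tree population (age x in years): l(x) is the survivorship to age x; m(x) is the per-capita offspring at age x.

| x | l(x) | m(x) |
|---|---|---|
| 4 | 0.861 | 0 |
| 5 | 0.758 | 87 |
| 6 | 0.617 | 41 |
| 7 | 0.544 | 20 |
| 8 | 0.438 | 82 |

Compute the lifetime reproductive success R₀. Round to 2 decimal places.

R₀ = Σ l(x) m(x):
  age 4: 0.861 × 0 = 0.0000
  age 5: 0.758 × 87 = 65.9460
  age 6: 0.617 × 41 = 25.2970
  age 7: 0.544 × 20 = 10.8800
  age 8: 0.438 × 82 = 35.9160
R₀ = 0.0000 + 65.9460 + 25.2970 + 10.8800 + 35.9160 = 138.0390

138.04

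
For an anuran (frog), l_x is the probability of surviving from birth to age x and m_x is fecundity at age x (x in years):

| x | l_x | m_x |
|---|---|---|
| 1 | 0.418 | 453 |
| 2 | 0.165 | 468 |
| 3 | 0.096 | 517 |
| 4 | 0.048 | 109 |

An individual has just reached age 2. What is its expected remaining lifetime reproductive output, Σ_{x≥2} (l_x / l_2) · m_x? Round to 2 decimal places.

l_2 = 0.165. Conditional survival from age 2 to x is l_x / l_2.
  x=2: (0.165/0.165) × 468 = 468.0000
  x=3: (0.096/0.165) × 517 = 300.8000
  x=4: (0.048/0.165) × 109 = 31.7091
Sum = 468.0000 + 300.8000 + 31.7091 = 800.5091

800.51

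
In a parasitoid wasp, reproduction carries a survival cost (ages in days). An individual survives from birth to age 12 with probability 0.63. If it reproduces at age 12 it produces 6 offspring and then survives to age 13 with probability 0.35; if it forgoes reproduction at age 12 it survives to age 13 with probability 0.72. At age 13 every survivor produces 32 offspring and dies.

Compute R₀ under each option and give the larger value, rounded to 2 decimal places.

14.52

breed at age 12: R₀ = 0.63 × (6 + 0.35 × 32) = 0.63 × 17.2000 = 10.8360
delay to age 13: R₀ = 0.63 × (0.72 × 32) = 0.63 × 23.0400 = 14.5152
Higher: delay to age 13 (14.5152).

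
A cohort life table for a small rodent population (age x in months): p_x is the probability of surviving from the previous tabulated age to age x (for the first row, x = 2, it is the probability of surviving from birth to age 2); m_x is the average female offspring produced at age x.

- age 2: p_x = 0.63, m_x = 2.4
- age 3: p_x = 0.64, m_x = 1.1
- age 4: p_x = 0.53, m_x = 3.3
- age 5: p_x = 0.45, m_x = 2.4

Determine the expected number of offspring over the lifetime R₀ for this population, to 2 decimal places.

2.89

Survivorship from birth: l_x = p_2·p_3·…·p_x.
  l_2 = 0.63000
  l_3 = 0.40320
  l_4 = 0.21370
  l_5 = 0.09616
R₀ = Σ l_x m_x:
  age 2: 0.63000 × 2.4 = 1.5120
  age 3: 0.40320 × 1.1 = 0.4435
  age 4: 0.21370 × 3.3 = 0.7052
  age 5: 0.09616 × 2.4 = 0.2308
R₀ = 1.5120 + 0.4435 + 0.7052 + 0.2308 = 2.8915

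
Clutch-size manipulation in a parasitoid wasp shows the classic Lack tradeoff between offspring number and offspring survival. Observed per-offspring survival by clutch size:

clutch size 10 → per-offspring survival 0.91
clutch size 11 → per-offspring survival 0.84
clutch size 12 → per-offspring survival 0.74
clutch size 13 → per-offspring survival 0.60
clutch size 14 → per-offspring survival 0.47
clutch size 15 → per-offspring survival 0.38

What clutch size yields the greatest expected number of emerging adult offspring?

11

Expected emerging adult offspring = c × s(c):
  c=10: 10 × 0.91 = 9.100
  c=11: 11 × 0.84 = 9.240
  c=12: 12 × 0.74 = 8.880
  c=13: 13 × 0.60 = 7.800
  c=14: 14 × 0.47 = 6.580
  c=15: 15 × 0.38 = 5.700
Maximum at c = 11 (9.240 emerging adult offspring).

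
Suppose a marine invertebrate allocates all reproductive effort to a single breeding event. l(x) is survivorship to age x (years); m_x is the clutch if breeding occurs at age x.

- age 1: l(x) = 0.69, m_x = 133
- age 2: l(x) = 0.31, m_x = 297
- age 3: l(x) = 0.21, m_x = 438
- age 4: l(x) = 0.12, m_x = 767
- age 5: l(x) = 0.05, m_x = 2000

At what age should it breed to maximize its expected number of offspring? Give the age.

5

Expected offspring if breeding at age x = l(x) × m_x:
  age 1: 0.69 × 133 = 91.770
  age 2: 0.31 × 297 = 92.070
  age 3: 0.21 × 438 = 91.980
  age 4: 0.12 × 767 = 92.040
  age 5: 0.05 × 2000 = 100.000
Maximum at age 5 (100.000).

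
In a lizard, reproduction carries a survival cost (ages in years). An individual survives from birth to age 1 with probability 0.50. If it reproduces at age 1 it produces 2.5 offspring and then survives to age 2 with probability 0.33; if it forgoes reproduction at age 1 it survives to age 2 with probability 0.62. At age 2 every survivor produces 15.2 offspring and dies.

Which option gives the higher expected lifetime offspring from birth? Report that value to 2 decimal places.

4.71

breed at age 1: R₀ = 0.50 × (2.5 + 0.33 × 15.2) = 0.50 × 7.5160 = 3.7580
delay to age 2: R₀ = 0.50 × (0.62 × 15.2) = 0.50 × 9.4240 = 4.7120
Higher: delay to age 2 (4.7120).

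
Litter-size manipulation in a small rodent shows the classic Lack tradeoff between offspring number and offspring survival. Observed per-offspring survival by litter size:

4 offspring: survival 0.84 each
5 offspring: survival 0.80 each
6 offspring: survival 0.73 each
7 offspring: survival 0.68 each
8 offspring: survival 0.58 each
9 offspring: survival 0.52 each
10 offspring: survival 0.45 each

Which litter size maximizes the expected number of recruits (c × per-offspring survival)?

7

Expected recruits = c × s(c):
  c=4: 4 × 0.84 = 3.360
  c=5: 5 × 0.80 = 4.000
  c=6: 6 × 0.73 = 4.380
  c=7: 7 × 0.68 = 4.760
  c=8: 8 × 0.58 = 4.640
  c=9: 9 × 0.52 = 4.680
  c=10: 10 × 0.45 = 4.500
Maximum at c = 7 (4.760 recruits).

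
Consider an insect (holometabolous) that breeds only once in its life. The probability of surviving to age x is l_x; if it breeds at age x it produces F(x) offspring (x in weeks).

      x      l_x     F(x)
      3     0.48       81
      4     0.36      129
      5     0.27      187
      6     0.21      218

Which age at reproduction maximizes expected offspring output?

5

Expected offspring if breeding at age x = l_x × F(x):
  age 3: 0.48 × 81 = 38.880
  age 4: 0.36 × 129 = 46.440
  age 5: 0.27 × 187 = 50.490
  age 6: 0.21 × 218 = 45.780
Maximum at age 5 (50.490).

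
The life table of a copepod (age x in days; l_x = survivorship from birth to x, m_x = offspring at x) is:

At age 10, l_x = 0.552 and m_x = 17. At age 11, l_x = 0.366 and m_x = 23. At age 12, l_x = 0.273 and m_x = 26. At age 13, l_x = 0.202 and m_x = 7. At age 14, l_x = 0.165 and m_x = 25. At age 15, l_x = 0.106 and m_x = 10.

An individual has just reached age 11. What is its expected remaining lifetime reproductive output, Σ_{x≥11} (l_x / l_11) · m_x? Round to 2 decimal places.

60.42

l_11 = 0.366. Conditional survival from age 11 to x is l_x / l_11.
  x=11: (0.366/0.366) × 23 = 23.0000
  x=12: (0.273/0.366) × 26 = 19.3934
  x=13: (0.202/0.366) × 7 = 3.8634
  x=14: (0.165/0.366) × 25 = 11.2705
  x=15: (0.106/0.366) × 10 = 2.8962
Sum = 23.0000 + 19.3934 + 3.8634 + 11.2705 + 2.8962 = 60.4235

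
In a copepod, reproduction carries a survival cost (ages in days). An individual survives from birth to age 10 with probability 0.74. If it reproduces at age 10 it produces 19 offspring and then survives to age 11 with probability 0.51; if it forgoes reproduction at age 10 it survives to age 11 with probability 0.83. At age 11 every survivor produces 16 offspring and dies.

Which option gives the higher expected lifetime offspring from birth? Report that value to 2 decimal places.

20.10

breed at age 10: R₀ = 0.74 × (19 + 0.51 × 16) = 0.74 × 27.1600 = 20.0984
delay to age 11: R₀ = 0.74 × (0.83 × 16) = 0.74 × 13.2800 = 9.8272
Higher: breed at age 10 (20.0984).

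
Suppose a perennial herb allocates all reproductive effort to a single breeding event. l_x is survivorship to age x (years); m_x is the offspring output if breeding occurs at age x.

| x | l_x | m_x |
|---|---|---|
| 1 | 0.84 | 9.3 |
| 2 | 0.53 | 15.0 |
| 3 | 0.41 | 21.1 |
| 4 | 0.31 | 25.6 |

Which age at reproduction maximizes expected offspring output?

3

Expected offspring if breeding at age x = l_x × m_x:
  age 1: 0.84 × 9.3 = 7.812
  age 2: 0.53 × 15.0 = 7.950
  age 3: 0.41 × 21.1 = 8.651
  age 4: 0.31 × 25.6 = 7.936
Maximum at age 3 (8.651).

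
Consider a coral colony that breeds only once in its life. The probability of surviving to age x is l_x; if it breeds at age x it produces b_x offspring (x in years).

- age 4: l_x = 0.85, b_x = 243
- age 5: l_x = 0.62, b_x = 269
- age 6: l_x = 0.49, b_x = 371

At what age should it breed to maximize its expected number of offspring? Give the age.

4

Expected offspring if breeding at age x = l_x × b_x:
  age 4: 0.85 × 243 = 206.550
  age 5: 0.62 × 269 = 166.780
  age 6: 0.49 × 371 = 181.790
Maximum at age 4 (206.550).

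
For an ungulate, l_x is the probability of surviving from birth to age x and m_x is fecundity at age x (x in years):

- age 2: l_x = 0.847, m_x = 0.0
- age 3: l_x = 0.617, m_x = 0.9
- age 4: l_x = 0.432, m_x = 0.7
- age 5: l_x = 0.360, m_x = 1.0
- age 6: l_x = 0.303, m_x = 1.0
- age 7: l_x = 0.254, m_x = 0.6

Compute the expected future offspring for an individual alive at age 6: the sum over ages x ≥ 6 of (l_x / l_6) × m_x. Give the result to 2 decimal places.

1.50

l_6 = 0.303. Conditional survival from age 6 to x is l_x / l_6.
  x=6: (0.303/0.303) × 1.0 = 1.0000
  x=7: (0.254/0.303) × 0.6 = 0.5030
Sum = 1.0000 + 0.5030 = 1.5030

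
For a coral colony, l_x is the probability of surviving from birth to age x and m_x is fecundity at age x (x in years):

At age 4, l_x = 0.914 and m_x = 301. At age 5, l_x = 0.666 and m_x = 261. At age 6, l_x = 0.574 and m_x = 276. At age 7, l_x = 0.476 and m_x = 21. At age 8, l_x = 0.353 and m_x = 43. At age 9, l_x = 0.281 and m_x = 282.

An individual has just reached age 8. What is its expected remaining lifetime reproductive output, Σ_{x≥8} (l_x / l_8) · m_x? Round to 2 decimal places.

267.48

l_8 = 0.353. Conditional survival from age 8 to x is l_x / l_8.
  x=8: (0.353/0.353) × 43 = 43.0000
  x=9: (0.281/0.353) × 282 = 224.4816
Sum = 43.0000 + 224.4816 = 267.4816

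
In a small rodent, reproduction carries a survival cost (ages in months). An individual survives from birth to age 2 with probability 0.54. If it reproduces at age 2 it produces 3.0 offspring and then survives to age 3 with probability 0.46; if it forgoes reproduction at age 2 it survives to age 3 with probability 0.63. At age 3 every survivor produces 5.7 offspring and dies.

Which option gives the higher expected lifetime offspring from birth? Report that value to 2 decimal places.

breed at age 2: R₀ = 0.54 × (3.0 + 0.46 × 5.7) = 0.54 × 5.6220 = 3.0359
delay to age 3: R₀ = 0.54 × (0.63 × 5.7) = 0.54 × 3.5910 = 1.9391
Higher: breed at age 2 (3.0359).

3.04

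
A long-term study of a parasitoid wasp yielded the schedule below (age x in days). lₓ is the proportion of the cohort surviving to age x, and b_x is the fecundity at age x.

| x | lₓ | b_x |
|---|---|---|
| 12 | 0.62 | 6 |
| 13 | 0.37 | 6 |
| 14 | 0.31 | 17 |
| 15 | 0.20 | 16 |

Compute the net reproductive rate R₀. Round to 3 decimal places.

R₀ = Σ lₓ b_x:
  age 12: 0.62 × 6 = 3.7200
  age 13: 0.37 × 6 = 2.2200
  age 14: 0.31 × 17 = 5.2700
  age 15: 0.20 × 16 = 3.2000
R₀ = 3.7200 + 2.2200 + 5.2700 + 3.2000 = 14.4100

14.410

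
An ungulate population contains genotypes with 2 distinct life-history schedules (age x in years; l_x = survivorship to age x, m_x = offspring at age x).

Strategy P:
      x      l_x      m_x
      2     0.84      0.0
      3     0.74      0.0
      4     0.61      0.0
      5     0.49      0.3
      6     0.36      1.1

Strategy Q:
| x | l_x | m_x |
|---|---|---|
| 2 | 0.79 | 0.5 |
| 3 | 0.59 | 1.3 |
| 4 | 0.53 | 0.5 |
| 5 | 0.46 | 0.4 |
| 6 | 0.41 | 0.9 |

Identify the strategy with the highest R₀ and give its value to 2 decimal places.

Strategy P: R₀ = 0.84×0.0 + 0.74×0.0 + 0.61×0.0 + 0.49×0.3 + 0.36×1.1 = 0.5430
Strategy Q: R₀ = 0.79×0.5 + 0.59×1.3 + 0.53×0.5 + 0.46×0.4 + 0.41×0.9 = 1.9800
Highest R₀: strategy Q with 1.9800.

1.98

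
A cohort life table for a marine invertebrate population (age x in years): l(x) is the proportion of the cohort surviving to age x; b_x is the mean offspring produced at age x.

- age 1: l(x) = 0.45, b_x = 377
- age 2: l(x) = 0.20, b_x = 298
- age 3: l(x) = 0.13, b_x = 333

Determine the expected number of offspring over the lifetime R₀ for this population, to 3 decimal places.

R₀ = Σ l(x) b_x:
  age 1: 0.45 × 377 = 169.6500
  age 2: 0.20 × 298 = 59.6000
  age 3: 0.13 × 333 = 43.2900
R₀ = 169.6500 + 59.6000 + 43.2900 = 272.5400

272.540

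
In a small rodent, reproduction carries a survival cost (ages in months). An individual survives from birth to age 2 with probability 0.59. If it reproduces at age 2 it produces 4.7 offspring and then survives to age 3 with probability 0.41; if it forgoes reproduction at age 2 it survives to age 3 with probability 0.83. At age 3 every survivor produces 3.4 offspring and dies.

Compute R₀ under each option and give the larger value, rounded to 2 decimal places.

breed at age 2: R₀ = 0.59 × (4.7 + 0.41 × 3.4) = 0.59 × 6.0940 = 3.5955
delay to age 3: R₀ = 0.59 × (0.83 × 3.4) = 0.59 × 2.8220 = 1.6650
Higher: breed at age 2 (3.5955).

3.60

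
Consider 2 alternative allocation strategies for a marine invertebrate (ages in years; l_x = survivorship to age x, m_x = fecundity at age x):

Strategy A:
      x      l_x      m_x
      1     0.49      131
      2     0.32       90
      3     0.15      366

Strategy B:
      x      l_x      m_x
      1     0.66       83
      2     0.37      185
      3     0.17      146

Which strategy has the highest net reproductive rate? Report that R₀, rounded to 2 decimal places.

Strategy A: R₀ = 0.49×131 + 0.32×90 + 0.15×366 = 147.8900
Strategy B: R₀ = 0.66×83 + 0.37×185 + 0.17×146 = 148.0500
Highest R₀: strategy B with 148.0500.

148.05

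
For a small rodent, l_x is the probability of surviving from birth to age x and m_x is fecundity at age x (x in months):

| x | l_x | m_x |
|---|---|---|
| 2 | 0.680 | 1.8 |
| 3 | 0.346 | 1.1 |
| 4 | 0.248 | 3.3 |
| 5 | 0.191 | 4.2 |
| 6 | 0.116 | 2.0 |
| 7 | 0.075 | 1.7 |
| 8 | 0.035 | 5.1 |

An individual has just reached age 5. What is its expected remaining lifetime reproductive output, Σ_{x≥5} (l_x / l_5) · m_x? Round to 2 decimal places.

7.02

l_5 = 0.191. Conditional survival from age 5 to x is l_x / l_5.
  x=5: (0.191/0.191) × 4.2 = 4.2000
  x=6: (0.116/0.191) × 2.0 = 1.2147
  x=7: (0.075/0.191) × 1.7 = 0.6675
  x=8: (0.035/0.191) × 5.1 = 0.9346
Sum = 4.2000 + 1.2147 + 0.6675 + 0.9346 = 7.0168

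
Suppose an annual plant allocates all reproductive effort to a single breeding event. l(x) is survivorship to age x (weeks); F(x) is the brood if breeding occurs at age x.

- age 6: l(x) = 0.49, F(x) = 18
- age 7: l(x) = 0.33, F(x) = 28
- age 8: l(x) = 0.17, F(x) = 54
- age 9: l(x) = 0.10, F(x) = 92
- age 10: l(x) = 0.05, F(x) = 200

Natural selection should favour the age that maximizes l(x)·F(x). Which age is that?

10

Expected offspring if breeding at age x = l(x) × F(x):
  age 6: 0.49 × 18 = 8.820
  age 7: 0.33 × 28 = 9.240
  age 8: 0.17 × 54 = 9.180
  age 9: 0.10 × 92 = 9.200
  age 10: 0.05 × 200 = 10.000
Maximum at age 10 (10.000).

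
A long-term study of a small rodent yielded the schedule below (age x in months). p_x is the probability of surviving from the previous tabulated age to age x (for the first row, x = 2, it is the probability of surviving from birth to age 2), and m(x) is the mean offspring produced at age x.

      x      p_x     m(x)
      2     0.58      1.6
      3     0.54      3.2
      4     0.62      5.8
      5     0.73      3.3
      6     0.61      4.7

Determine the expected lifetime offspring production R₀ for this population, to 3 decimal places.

3.931

Survivorship from birth: l_x = p_2·p_3·…·p_x.
  l_2 = 0.58000
  l_3 = 0.31320
  l_4 = 0.19418
  l_5 = 0.14175
  l_6 = 0.08647
R₀ = Σ l_x m(x):
  age 2: 0.58000 × 1.6 = 0.9280
  age 3: 0.31320 × 3.2 = 1.0022
  age 4: 0.19418 × 5.8 = 1.1262
  age 5: 0.14175 × 3.3 = 0.4678
  age 6: 0.08647 × 4.7 = 0.4064
R₀ = 0.9280 + 1.0022 + 1.1262 + 0.4678 + 0.4064 = 3.9307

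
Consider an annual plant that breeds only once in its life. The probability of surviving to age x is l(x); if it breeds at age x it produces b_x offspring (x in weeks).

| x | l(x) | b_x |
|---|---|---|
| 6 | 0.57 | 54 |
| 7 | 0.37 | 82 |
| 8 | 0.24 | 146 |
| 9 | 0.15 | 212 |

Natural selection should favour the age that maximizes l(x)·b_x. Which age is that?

Expected offspring if breeding at age x = l(x) × b_x:
  age 6: 0.57 × 54 = 30.780
  age 7: 0.37 × 82 = 30.340
  age 8: 0.24 × 146 = 35.040
  age 9: 0.15 × 212 = 31.800
Maximum at age 8 (35.040).

8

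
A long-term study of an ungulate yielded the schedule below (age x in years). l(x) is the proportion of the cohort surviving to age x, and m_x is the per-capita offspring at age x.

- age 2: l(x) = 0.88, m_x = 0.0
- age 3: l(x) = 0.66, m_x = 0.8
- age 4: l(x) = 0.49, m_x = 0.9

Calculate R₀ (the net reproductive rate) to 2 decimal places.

0.97

R₀ = Σ l(x) m_x:
  age 2: 0.88 × 0.0 = 0.0000
  age 3: 0.66 × 0.8 = 0.5280
  age 4: 0.49 × 0.9 = 0.4410
R₀ = 0.0000 + 0.5280 + 0.4410 = 0.9690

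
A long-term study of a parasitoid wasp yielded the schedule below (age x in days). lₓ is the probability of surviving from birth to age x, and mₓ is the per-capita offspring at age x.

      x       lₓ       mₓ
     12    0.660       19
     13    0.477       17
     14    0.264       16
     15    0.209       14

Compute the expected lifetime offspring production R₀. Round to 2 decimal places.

27.80

R₀ = Σ lₓ mₓ:
  age 12: 0.660 × 19 = 12.5400
  age 13: 0.477 × 17 = 8.1090
  age 14: 0.264 × 16 = 4.2240
  age 15: 0.209 × 14 = 2.9260
R₀ = 12.5400 + 8.1090 + 4.2240 + 2.9260 = 27.7990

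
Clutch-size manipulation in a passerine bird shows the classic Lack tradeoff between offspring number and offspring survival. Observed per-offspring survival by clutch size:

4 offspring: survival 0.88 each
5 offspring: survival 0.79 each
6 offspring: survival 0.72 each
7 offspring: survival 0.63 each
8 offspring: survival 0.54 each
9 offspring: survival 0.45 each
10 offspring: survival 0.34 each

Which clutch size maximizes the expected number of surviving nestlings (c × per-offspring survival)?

7

Expected surviving nestlings = c × s(c):
  c=4: 4 × 0.88 = 3.520
  c=5: 5 × 0.79 = 3.950
  c=6: 6 × 0.72 = 4.320
  c=7: 7 × 0.63 = 4.410
  c=8: 8 × 0.54 = 4.320
  c=9: 9 × 0.45 = 4.050
  c=10: 10 × 0.34 = 3.400
Maximum at c = 7 (4.410 surviving nestlings).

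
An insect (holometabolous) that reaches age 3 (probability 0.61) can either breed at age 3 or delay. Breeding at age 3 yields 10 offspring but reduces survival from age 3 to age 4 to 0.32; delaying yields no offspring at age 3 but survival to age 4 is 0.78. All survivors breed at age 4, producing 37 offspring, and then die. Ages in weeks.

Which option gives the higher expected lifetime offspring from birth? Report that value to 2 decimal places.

17.60

breed at age 3: R₀ = 0.61 × (10 + 0.32 × 37) = 0.61 × 21.8400 = 13.3224
delay to age 4: R₀ = 0.61 × (0.78 × 37) = 0.61 × 28.8600 = 17.6046
Higher: delay to age 4 (17.6046).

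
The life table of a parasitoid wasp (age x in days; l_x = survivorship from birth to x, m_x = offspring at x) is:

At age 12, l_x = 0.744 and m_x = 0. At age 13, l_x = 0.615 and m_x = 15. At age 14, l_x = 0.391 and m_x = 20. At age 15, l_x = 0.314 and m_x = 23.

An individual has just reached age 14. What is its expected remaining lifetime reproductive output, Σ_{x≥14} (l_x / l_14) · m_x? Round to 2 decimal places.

l_14 = 0.391. Conditional survival from age 14 to x is l_x / l_14.
  x=14: (0.391/0.391) × 20 = 20.0000
  x=15: (0.314/0.391) × 23 = 18.4706
Sum = 20.0000 + 18.4706 = 38.4706

38.47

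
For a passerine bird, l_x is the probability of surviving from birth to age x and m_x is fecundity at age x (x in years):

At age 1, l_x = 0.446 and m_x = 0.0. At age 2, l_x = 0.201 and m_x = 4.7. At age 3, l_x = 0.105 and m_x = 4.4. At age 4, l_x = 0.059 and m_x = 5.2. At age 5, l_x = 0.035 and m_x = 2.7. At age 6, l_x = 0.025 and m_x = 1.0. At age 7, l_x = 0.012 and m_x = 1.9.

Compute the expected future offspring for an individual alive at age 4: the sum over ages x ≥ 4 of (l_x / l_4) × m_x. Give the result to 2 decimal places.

7.61

l_4 = 0.059. Conditional survival from age 4 to x is l_x / l_4.
  x=4: (0.059/0.059) × 5.2 = 5.2000
  x=5: (0.035/0.059) × 2.7 = 1.6017
  x=6: (0.025/0.059) × 1.0 = 0.4237
  x=7: (0.012/0.059) × 1.9 = 0.3864
Sum = 5.2000 + 1.6017 + 0.4237 + 0.3864 = 7.6119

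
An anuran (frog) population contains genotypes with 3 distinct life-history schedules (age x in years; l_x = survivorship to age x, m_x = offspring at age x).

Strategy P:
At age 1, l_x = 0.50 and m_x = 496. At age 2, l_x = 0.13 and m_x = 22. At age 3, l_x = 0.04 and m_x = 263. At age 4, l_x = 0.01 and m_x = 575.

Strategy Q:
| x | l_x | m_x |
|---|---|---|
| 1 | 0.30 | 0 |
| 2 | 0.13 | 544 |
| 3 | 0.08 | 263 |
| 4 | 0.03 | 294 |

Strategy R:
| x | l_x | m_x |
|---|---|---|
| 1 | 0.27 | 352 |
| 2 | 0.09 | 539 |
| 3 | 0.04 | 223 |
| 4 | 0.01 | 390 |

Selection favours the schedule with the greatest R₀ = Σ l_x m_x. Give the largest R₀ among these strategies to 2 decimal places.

Strategy P: R₀ = 0.50×496 + 0.13×22 + 0.04×263 + 0.01×575 = 267.1300
Strategy Q: R₀ = 0.30×0 + 0.13×544 + 0.08×263 + 0.03×294 = 100.5800
Strategy R: R₀ = 0.27×352 + 0.09×539 + 0.04×223 + 0.01×390 = 156.3700
Highest R₀: strategy P with 267.1300.

267.13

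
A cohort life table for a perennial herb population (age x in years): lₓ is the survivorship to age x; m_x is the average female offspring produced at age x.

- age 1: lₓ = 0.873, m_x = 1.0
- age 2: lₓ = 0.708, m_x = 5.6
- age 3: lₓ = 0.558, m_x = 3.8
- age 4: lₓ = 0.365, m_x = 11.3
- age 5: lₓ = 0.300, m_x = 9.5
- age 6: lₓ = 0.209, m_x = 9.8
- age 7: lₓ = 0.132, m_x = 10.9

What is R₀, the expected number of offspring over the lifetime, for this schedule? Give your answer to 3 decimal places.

R₀ = Σ lₓ m_x:
  age 1: 0.873 × 1.0 = 0.8730
  age 2: 0.708 × 5.6 = 3.9648
  age 3: 0.558 × 3.8 = 2.1204
  age 4: 0.365 × 11.3 = 4.1245
  age 5: 0.300 × 9.5 = 2.8500
  age 6: 0.209 × 9.8 = 2.0482
  age 7: 0.132 × 10.9 = 1.4388
R₀ = 0.8730 + 3.9648 + 2.1204 + 4.1245 + 2.8500 + 2.0482 + 1.4388 = 17.4197

17.420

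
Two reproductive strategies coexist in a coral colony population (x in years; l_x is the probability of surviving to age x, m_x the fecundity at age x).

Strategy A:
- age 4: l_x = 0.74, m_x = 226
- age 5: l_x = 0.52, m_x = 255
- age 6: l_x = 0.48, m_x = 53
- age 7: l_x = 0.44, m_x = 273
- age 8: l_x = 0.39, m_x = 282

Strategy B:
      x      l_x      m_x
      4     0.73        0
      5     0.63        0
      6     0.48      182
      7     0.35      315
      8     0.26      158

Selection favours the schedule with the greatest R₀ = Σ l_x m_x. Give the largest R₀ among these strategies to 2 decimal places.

Strategy A: R₀ = 0.74×226 + 0.52×255 + 0.48×53 + 0.44×273 + 0.39×282 = 555.3800
Strategy B: R₀ = 0.73×0 + 0.63×0 + 0.48×182 + 0.35×315 + 0.26×158 = 238.6900
Highest R₀: strategy A with 555.3800.

555.38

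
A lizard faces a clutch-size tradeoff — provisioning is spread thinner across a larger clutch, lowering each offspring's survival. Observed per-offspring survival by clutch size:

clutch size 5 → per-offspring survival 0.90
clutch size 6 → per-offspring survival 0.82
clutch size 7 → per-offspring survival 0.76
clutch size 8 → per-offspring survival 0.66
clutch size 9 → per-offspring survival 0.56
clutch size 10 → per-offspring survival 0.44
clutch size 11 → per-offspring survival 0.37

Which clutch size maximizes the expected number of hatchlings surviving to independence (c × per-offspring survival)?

7

Expected hatchlings surviving to independence = c × s(c):
  c=5: 5 × 0.90 = 4.500
  c=6: 6 × 0.82 = 4.920
  c=7: 7 × 0.76 = 5.320
  c=8: 8 × 0.66 = 5.280
  c=9: 9 × 0.56 = 5.040
  c=10: 10 × 0.44 = 4.400
  c=11: 11 × 0.37 = 4.070
Maximum at c = 7 (5.320 hatchlings surviving to independence).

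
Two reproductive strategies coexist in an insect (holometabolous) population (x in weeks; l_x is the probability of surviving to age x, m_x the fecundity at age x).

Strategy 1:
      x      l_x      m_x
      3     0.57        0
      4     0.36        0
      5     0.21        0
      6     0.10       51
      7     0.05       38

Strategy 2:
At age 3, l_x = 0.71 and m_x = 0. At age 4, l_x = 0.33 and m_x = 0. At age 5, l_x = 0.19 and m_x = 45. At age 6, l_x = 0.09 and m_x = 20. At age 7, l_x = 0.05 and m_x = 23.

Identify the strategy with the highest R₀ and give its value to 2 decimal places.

11.50

Strategy 1: R₀ = 0.57×0 + 0.36×0 + 0.21×0 + 0.10×51 + 0.05×38 = 7.0000
Strategy 2: R₀ = 0.71×0 + 0.33×0 + 0.19×45 + 0.09×20 + 0.05×23 = 11.5000
Highest R₀: strategy 2 with 11.5000.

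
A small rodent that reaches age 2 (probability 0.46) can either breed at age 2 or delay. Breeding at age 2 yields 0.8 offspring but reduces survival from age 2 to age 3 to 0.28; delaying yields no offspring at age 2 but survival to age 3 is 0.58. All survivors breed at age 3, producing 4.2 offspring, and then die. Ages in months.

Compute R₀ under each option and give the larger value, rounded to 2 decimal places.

breed at age 2: R₀ = 0.46 × (0.8 + 0.28 × 4.2) = 0.46 × 1.9760 = 0.9090
delay to age 3: R₀ = 0.46 × (0.58 × 4.2) = 0.46 × 2.4360 = 1.1206
Higher: delay to age 3 (1.1206).

1.12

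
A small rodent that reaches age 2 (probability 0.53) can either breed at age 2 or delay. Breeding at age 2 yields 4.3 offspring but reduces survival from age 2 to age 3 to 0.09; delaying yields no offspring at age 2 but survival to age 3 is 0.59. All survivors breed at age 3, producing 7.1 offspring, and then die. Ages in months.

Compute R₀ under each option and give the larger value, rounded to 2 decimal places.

breed at age 2: R₀ = 0.53 × (4.3 + 0.09 × 7.1) = 0.53 × 4.9390 = 2.6177
delay to age 3: R₀ = 0.53 × (0.59 × 7.1) = 0.53 × 4.1890 = 2.2202
Higher: breed at age 2 (2.6177).

2.62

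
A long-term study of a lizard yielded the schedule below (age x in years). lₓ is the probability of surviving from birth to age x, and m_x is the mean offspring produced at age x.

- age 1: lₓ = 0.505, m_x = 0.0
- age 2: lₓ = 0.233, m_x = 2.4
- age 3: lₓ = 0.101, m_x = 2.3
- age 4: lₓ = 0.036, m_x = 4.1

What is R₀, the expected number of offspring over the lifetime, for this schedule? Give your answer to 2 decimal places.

R₀ = Σ lₓ m_x:
  age 1: 0.505 × 0.0 = 0.0000
  age 2: 0.233 × 2.4 = 0.5592
  age 3: 0.101 × 2.3 = 0.2323
  age 4: 0.036 × 4.1 = 0.1476
R₀ = 0.0000 + 0.5592 + 0.2323 + 0.1476 = 0.9391

0.94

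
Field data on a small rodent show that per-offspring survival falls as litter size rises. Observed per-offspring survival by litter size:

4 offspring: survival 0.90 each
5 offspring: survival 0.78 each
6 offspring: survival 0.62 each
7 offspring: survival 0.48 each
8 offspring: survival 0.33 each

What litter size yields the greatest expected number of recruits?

Expected recruits = c × s(c):
  c=4: 4 × 0.90 = 3.600
  c=5: 5 × 0.78 = 3.900
  c=6: 6 × 0.62 = 3.720
  c=7: 7 × 0.48 = 3.360
  c=8: 8 × 0.33 = 2.640
Maximum at c = 5 (3.900 recruits).

5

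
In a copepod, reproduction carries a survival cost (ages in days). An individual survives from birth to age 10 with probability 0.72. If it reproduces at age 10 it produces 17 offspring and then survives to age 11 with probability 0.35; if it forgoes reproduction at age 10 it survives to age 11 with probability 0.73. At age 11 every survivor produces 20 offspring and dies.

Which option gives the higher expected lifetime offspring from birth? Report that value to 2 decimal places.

17.28

breed at age 10: R₀ = 0.72 × (17 + 0.35 × 20) = 0.72 × 24.0000 = 17.2800
delay to age 11: R₀ = 0.72 × (0.73 × 20) = 0.72 × 14.6000 = 10.5120
Higher: breed at age 10 (17.2800).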